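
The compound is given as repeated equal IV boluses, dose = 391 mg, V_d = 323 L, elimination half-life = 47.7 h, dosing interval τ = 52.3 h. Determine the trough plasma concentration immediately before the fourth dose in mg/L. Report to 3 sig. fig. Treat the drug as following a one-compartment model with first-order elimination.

0.955 mg/L

C₀ per dose = Dose / Vd = 391 / 323 = 1.211 mg/L
k = ln2 / t½ = 0.693147 / 47.7 = 0.01453 h⁻¹
Fraction remaining after one interval: r = e^(−kτ) = e^(−0.01453 × 52.3) = 0.4677
Before dose 4, 3 doses have been given (aged 1τ, 2τ, 3τ).
C_trough = C₀ × (r + r² + … + r^3) = C₀ × r(1−r^3)/(1−r)
        = 1.211 × 0.4677 × (1 − 0.1023) / (1 − 0.4677) = 0.9552 mg/L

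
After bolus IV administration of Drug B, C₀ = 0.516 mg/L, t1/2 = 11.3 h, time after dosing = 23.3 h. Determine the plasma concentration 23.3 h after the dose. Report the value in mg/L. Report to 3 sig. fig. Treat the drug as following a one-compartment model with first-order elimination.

0.124 mg/L

k = ln2 / t½ = 0.693147 / 11.3 = 0.06134 h⁻¹
C = C₀ · e^(−k·t) = 0.5160 × e^(−0.06134 × 23.3)
  = 0.5160 × 0.2395 = 0.1236 mg/L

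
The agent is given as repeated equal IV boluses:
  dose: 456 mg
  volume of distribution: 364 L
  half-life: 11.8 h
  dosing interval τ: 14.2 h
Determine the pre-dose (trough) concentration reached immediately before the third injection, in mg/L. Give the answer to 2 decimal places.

0.78 mg/L

C₀ per dose = Dose / Vd = 456 / 364 = 1.253 mg/L
k = ln2 / t½ = 0.693147 / 11.8 = 0.05874 h⁻¹
Fraction remaining after one interval: r = e^(−kτ) = e^(−0.05874 × 14.2) = 0.4343
Before dose 3, 2 doses have been given (aged 1τ, 2τ).
C_trough = C₀ × (r + r²) = 1.253 × (0.4343 + 0.1886) = 0.7805 mg/L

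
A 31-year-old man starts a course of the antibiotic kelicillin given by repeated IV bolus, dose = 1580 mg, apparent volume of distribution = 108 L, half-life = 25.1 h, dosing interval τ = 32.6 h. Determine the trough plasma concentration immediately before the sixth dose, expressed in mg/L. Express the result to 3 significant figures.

C₀ per dose = Dose / Vd = 1580 / 108 = 14.63 mg/L
k = ln2 / t½ = 0.693147 / 25.1 = 0.02762 h⁻¹
Fraction remaining after one interval: r = e^(−kτ) = e^(−0.02762 × 32.6) = 0.4064
Before dose 6, 5 doses have been given (aged 1τ, 2τ, 3τ, 4τ, 5τ).
C_trough = C₀ × (r + r² + … + r^5) = C₀ × r(1−r^5)/(1−r)
        = 14.63 × 0.4064 × (1 − 0.01109) / (1 − 0.4064) = 9.905 mg/L

9.91 mg/L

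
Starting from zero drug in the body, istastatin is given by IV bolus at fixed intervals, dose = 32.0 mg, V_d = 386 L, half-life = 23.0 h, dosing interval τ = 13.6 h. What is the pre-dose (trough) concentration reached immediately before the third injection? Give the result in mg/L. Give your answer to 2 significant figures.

0.092 mg/L

C₀ per dose = Dose / Vd = 32.0 / 386 = 0.08290 mg/L
k = ln2 / t½ = 0.693147 / 23.0 = 0.03014 h⁻¹
Fraction remaining after one interval: r = e^(−kτ) = e^(−0.03014 × 13.6) = 0.6637
Before dose 3, 2 doses have been given (aged 1τ, 2τ).
C_trough = C₀ × (r + r²) = 0.08290 × (0.6637 + 0.4405) = 0.09154 mg/L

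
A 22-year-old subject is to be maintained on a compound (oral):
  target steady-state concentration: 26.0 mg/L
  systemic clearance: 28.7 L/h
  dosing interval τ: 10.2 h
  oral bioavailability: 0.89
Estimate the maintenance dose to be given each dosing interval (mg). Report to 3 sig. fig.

At steady state, F × (Dose/τ) = Css × CL.
Dose = Css × CL × τ / F = 26.0 × 28.70 × 10.2 / 0.89 = 8552 mg

8550 mg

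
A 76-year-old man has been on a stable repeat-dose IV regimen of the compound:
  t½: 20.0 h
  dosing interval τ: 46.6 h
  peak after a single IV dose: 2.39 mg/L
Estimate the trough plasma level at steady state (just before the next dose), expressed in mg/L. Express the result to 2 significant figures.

k = ln2 / t½ = 0.693147 / 20.0 = 0.03466 h⁻¹
e^(−kτ) = e^(−0.03466 × 46.6) = 0.1989
Accumulation ratio R = 1 / (1 − e^(−kτ)) = 1 / (1 − 0.1989) = 1.248
Steady-state trough = C₀ × R × e^(−kτ) = 2.39 × 1.248 × 0.1989 = 0.5933 mg/L

0.59 mg/L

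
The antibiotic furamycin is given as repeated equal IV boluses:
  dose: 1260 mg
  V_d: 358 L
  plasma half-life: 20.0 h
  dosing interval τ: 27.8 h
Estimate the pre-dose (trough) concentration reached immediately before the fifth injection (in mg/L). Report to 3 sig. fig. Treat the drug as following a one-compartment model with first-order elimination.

2.13 mg/L

C₀ per dose = Dose / Vd = 1260 / 358 = 3.520 mg/L
k = ln2 / t½ = 0.693147 / 20.0 = 0.03466 h⁻¹
Fraction remaining after one interval: r = e^(−kτ) = e^(−0.03466 × 27.8) = 0.3815
Before dose 5, 4 doses have been given (aged 1τ, 2τ, 3τ, 4τ).
C_trough = C₀ × (r + r² + … + r^4) = C₀ × r(1−r^4)/(1−r)
        = 3.520 × 0.3815 × (1 − 0.02118) / (1 − 0.3815) = 2.125 mg/L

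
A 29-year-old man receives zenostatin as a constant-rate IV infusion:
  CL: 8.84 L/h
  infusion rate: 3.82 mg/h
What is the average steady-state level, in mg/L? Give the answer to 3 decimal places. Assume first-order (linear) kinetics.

At steady state Css = R₀ / CL = 3.82 / 8.840 = 0.4321 mg/L

0.432 mg/L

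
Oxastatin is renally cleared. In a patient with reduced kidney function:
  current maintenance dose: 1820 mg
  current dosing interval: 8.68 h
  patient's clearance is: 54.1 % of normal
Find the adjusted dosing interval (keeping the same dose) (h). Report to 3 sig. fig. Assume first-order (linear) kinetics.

To keep the same average steady-state level, dosing rate must scale with clearance.
CL ratio = 54.1 / 100 = 0.5410
New interval (same dose) = 8.68 / 0.5410 = 16.04 h

16.0 h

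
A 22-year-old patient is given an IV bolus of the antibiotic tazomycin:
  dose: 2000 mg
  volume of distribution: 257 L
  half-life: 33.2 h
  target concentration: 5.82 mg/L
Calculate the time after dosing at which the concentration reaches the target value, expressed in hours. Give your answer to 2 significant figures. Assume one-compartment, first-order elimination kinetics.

14 h

C₀ = Dose / Vd = 2000 / 257 = 7.782 mg/L
k = ln2 / t½ = 0.693147 / 33.2 = 0.02088 h⁻¹
t = ln(C₀ / C) / k = ln(7.782 / 5.82) / 0.02088
  = ln(1.337) / 0.02088 = 0.2904 / 0.02088 = 13.91 h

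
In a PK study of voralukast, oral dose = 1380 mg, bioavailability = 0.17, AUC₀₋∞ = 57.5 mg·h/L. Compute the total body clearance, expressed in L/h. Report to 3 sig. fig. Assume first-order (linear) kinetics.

CL = F·Dose / AUC = 0.17 × 1380 / 57.5 = 4.080 L/h

4.08 L/h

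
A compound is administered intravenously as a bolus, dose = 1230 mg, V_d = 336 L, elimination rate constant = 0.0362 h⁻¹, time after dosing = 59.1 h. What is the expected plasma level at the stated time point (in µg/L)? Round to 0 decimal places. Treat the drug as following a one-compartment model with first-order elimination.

431 µg/L

C₀ = Dose / Vd = 1230 / 336 = 3.661 mg/L
C = C₀ · e^(−k·t) = 3.661 × e^(−0.03620 × 59.1)
  = 3.661 × 0.1177 = 0.4309 mg/L
Convert: 0.4309 mg/L × 1000 = 430.9 µg/L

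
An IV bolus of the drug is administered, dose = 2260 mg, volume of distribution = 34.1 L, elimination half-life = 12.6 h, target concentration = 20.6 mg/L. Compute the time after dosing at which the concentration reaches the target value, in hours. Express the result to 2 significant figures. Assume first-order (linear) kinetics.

21 h

C₀ = Dose / Vd = 2260 / 34.1 = 66.28 mg/L
k = ln2 / t½ = 0.693147 / 12.6 = 0.05501 h⁻¹
t = ln(C₀ / C) / k = ln(66.28 / 20.6) / 0.05501
  = ln(3.217) / 0.05501 = 1.168 / 0.05501 = 21.23 h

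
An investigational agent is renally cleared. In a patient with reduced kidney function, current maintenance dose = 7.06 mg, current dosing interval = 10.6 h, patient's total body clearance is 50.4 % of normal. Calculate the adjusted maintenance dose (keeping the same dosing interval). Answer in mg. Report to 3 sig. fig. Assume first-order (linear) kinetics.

3.56 mg

To keep the same average steady-state level, dosing rate must scale with clearance.
CL ratio = 50.4 / 100 = 0.5040
New dose (same interval) = 7.06 × 0.5040 = 3.558 mg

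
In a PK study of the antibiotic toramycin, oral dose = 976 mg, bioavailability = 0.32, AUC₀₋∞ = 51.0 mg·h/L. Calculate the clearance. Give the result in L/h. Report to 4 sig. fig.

CL = F·Dose / AUC = 0.32 × 976 / 51.0 = 6.124 L/h

6.124 L/h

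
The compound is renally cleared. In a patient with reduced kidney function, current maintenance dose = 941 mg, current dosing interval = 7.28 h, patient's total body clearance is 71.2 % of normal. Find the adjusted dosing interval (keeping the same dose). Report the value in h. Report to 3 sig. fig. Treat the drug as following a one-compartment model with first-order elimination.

To keep the same average steady-state level, dosing rate must scale with clearance.
CL ratio = 71.2 / 100 = 0.7120
New interval (same dose) = 7.28 / 0.7120 = 10.22 h

10.2 h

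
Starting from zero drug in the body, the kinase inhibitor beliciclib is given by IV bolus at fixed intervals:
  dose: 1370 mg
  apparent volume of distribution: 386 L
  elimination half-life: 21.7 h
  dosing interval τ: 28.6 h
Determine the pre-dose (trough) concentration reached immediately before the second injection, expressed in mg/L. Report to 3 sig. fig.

1.42 mg/L

C₀ per dose = Dose / Vd = 1370 / 386 = 3.549 mg/L
k = ln2 / t½ = 0.693147 / 21.7 = 0.03194 h⁻¹
Fraction remaining after one interval: r = e^(−kτ) = e^(−0.03194 × 28.6) = 0.4011
Before dose 2, 1 dose has been given (aged 1τ).
C_trough = C₀ × r = 3.549 × 0.4011 = 1.424 mg/L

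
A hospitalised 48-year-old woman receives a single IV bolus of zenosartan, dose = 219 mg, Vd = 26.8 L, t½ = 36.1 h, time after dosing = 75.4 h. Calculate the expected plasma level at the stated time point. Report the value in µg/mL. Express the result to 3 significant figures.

C₀ = Dose / Vd = 219.0 / 26.8 = 8.172 mg/L
k = ln2 / t½ = 0.693147 / 36.1 = 0.01920 h⁻¹
C = C₀ · e^(−k·t) = 8.172 × e^(−0.01920 × 75.4)
  = 8.172 × 0.2351 = 1.921 mg/L
(1.921 mg/L = 1.921 µg/mL)

1.92 µg/mL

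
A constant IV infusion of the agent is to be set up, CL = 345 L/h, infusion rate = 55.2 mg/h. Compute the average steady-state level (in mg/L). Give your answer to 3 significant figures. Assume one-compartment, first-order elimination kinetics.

At steady state Css = R₀ / CL = 55.2 / 345.0 = 0.1600 mg/L

0.160 mg/L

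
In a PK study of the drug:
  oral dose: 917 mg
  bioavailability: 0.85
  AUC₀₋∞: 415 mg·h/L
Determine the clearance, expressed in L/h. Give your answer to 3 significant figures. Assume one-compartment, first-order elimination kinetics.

CL = F·Dose / AUC = 0.85 × 917 / 415 = 1.878 L/h

1.88 L/h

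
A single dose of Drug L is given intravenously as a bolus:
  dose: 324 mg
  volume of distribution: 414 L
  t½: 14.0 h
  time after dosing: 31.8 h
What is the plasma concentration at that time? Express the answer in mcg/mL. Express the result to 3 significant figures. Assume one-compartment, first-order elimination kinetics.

C₀ = Dose / Vd = 324.0 / 414 = 0.7826 mg/L
k = ln2 / t½ = 0.693147 / 14.0 = 0.04951 h⁻¹
C = C₀ · e^(−k·t) = 0.7826 × e^(−0.04951 × 31.8)
  = 0.7826 × 0.2071 = 0.1621 mg/L
(0.1621 mg/L = 0.1621 mcg/mL)

0.162 mcg/mL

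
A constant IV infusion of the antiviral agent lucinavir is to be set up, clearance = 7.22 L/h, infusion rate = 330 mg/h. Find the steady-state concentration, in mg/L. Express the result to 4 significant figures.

45.71 mg/L

At steady state Css = R₀ / CL = 330 / 7.220 = 45.71 mg/L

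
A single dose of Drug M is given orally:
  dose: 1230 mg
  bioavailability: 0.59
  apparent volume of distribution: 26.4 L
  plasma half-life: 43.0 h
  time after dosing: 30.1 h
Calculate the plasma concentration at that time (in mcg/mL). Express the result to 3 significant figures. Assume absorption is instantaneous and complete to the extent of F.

16.9 mcg/mL

Amount reaching circulation = F × Dose = 0.59 × 1230 = 725.7 mg
C₀ = F·Dose / Vd = 725.7 / 26.4 = 27.49 mg/L
k = ln2 / t½ = 0.693147 / 43.0 = 0.01612 h⁻¹
C = C₀ · e^(−k·t) = 27.49 × e^(−0.01612 × 30.1)
  = 27.49 × 0.6156 = 16.92 mg/L
(16.92 mg/L = 16.92 mcg/mL)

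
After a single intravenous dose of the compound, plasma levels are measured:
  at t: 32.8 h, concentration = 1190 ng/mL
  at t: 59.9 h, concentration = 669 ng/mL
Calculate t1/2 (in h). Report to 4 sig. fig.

32.62 h

k = ln(C₁/C₂) / (t₂ − t₁) = ln(1190/669) / (59.9 − 32.8)
  = 0.5759 / 27.10 = 0.02125 h⁻¹
t½ = ln2 / k = 0.693147 / 0.02125 = 32.62 h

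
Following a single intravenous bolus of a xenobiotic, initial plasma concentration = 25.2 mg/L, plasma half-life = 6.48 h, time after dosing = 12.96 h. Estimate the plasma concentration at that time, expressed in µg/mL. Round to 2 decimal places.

k = ln2 / t½ = 0.693147 / 6.48 = 0.1070 h⁻¹
t / t½ = 12.96 / 6.48 = 2 half-lives
C = C₀ × (1/2)^2 = 25.20 × 0.2500 = 6.300 mg/L
(6.300 mg/L = 6.300 µg/mL)

6.30 µg/mL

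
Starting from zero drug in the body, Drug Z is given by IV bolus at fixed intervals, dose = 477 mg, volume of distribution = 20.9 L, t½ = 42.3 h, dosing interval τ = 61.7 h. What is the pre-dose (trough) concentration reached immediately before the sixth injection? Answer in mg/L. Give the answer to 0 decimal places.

13 mg/L

C₀ per dose = Dose / Vd = 477 / 20.9 = 22.82 mg/L
k = ln2 / t½ = 0.693147 / 42.3 = 0.01639 h⁻¹
Fraction remaining after one interval: r = e^(−kτ) = e^(−0.01639 × 61.7) = 0.3638
Before dose 6, 5 doses have been given (aged 1τ, 2τ, 3τ, 4τ, 5τ).
C_trough = C₀ × (r + r² + … + r^5) = C₀ × r(1−r^5)/(1−r)
        = 22.82 × 0.3638 × (1 − 0.006373) / (1 − 0.3638) = 12.97 mg/L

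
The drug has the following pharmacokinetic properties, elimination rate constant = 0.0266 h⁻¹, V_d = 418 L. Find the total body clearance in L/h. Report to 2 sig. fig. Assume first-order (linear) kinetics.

CL = k × Vd = 0.0266 × 418 = 11.12 L/h

11 L/h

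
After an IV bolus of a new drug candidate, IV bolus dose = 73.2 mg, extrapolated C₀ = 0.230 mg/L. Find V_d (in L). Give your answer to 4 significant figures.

318.3 L

Vd = Dose / C₀ = 73.20 / 0.230 = 318.3 L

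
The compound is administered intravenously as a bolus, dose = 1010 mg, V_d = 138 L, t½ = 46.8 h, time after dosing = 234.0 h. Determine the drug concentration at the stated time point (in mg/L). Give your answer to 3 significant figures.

C₀ = Dose / Vd = 1010 / 138 = 7.319 mg/L
k = ln2 / t½ = 0.693147 / 46.8 = 0.01481 h⁻¹
t / t½ = 234.0 / 46.8 = 5 half-lives
C = C₀ × (1/2)^5 = 7.319 × 0.03125 = 0.2287 mg/L

0.229 mg/L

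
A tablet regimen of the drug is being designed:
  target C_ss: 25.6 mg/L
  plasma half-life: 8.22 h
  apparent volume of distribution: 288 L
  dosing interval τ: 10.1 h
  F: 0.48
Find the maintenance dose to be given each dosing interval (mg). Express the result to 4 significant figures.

13080 mg

k = ln2 / t½ = 0.693147 / 8.22 = 0.08432 h⁻¹
CL = k × Vd = 0.08432 × 288 = 24.28 L/h
At steady state, F × (Dose/τ) = Css × CL.
Dose = Css × CL × τ / F = 25.6 × 24.28 × 10.1 / 0.48 = 13080 mg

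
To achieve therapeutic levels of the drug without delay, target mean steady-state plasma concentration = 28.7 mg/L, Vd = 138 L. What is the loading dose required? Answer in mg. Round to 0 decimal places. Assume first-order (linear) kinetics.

3961 mg

LD = Css × Vd = 28.7 × 138 = 3961 mg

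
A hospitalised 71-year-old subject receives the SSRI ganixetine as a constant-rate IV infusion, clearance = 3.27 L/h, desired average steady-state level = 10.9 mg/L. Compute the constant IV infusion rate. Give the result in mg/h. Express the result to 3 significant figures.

At steady state, infusion rate R₀ = Css × CL = 10.9 × 3.270 = 35.64 mg/h

35.6 mg/h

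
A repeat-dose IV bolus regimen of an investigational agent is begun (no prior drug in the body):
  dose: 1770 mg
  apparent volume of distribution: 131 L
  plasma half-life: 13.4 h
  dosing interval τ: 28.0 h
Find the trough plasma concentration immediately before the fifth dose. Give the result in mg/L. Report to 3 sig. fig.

C₀ per dose = Dose / Vd = 1770 / 131 = 13.51 mg/L
k = ln2 / t½ = 0.693147 / 13.4 = 0.05173 h⁻¹
Fraction remaining after one interval: r = e^(−kτ) = e^(−0.05173 × 28.0) = 0.2349
Before dose 5, 4 doses have been given (aged 1τ, 2τ, 3τ, 4τ).
C_trough = C₀ × (r + r² + … + r^4) = C₀ × r(1−r^4)/(1−r)
        = 13.51 × 0.2349 × (1 − 0.003045) / (1 − 0.2349) = 4.135 mg/L

4.14 mg/L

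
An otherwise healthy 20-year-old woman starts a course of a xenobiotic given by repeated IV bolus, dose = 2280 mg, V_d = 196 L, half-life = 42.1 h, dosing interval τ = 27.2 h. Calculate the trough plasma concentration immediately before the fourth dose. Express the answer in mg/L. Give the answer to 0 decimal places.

15 mg/L

C₀ per dose = Dose / Vd = 2280 / 196 = 11.63 mg/L
k = ln2 / t½ = 0.693147 / 42.1 = 0.01646 h⁻¹
Fraction remaining after one interval: r = e^(−kτ) = e^(−0.01646 × 27.2) = 0.6391
Before dose 4, 3 doses have been given (aged 1τ, 2τ, 3τ).
C_trough = C₀ × (r + r² + … + r^3) = C₀ × r(1−r^3)/(1−r)
        = 11.63 × 0.6391 × (1 − 0.2610) / (1 − 0.6391) = 15.22 mg/L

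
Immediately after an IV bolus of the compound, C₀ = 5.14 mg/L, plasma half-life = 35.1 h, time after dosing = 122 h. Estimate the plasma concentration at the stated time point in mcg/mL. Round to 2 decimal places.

0.46 mcg/mL

k = ln2 / t½ = 0.693147 / 35.1 = 0.01975 h⁻¹
C = C₀ · e^(−k·t) = 5.140 × e^(−0.01975 × 122)
  = 5.140 × 0.08986 = 0.4619 mg/L
(0.4619 mg/L = 0.4619 mcg/mL)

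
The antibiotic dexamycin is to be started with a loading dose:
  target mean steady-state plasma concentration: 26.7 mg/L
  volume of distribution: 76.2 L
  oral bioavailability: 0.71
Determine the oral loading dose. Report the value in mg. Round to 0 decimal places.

2866 mg

LD = Css × Vd / F = 26.7 × 76.2 / 0.71 = 2866 mg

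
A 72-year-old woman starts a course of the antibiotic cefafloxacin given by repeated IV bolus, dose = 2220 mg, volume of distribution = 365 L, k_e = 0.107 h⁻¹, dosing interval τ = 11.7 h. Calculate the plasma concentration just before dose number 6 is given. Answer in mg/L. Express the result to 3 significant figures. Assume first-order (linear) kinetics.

2.43 mg/L

C₀ per dose = Dose / Vd = 2220 / 365 = 6.082 mg/L
Fraction remaining after one interval: r = e^(−kτ) = e^(−0.1070 × 11.7) = 0.2860
Before dose 6, 5 doses have been given (aged 1τ, 2τ, 3τ, 4τ, 5τ).
C_trough = C₀ × (r + r² + … + r^5) = C₀ × r(1−r^5)/(1−r)
        = 6.082 × 0.2860 × (1 − 0.001914) / (1 − 0.2860) = 2.432 mg/L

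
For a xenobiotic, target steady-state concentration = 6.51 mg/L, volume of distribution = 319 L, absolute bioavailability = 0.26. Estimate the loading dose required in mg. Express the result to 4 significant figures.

7987 mg

LD = Css × Vd / F = 6.51 × 319 / 0.26 = 7987 mg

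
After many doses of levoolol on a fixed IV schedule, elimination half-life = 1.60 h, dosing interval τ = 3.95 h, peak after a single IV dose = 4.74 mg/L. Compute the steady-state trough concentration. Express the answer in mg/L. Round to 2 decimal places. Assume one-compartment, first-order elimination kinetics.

k = ln2 / t½ = 0.693147 / 1.60 = 0.4332 h⁻¹
e^(−kτ) = e^(−0.4332 × 3.95) = 0.1807
Accumulation ratio R = 1 / (1 − e^(−kτ)) = 1 / (1 − 0.1807) = 1.221
Steady-state trough = C₀ × R × e^(−kτ) = 4.74 × 1.221 × 0.1807 = 1.046 mg/L

1.05 mg/L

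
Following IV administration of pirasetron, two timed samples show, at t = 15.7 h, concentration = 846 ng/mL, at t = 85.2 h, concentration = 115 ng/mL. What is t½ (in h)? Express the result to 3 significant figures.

24.1 h

k = ln(C₁/C₂) / (t₂ − t₁) = ln(846/115) / (85.2 − 15.7)
  = 1.996 / 69.50 = 0.02872 h⁻¹
t½ = ln2 / k = 0.693147 / 0.02872 = 24.13 h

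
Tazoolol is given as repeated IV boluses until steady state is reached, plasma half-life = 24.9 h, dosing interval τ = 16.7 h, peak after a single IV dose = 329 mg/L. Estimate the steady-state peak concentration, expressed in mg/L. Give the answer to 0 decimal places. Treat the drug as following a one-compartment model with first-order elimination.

885 mg/L

k = ln2 / t½ = 0.693147 / 24.9 = 0.02784 h⁻¹
e^(−kτ) = e^(−0.02784 × 16.7) = 0.6282
Accumulation ratio R = 1 / (1 − e^(−kτ)) = 1 / (1 − 0.6282) = 2.690
Steady-state peak = C₀ × R = 329 × 2.690 = 885.0 mg/L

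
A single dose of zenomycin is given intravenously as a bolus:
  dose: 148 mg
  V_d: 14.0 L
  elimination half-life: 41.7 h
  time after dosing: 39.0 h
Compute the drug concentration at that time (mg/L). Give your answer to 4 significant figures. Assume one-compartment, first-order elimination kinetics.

C₀ = Dose / Vd = 148.0 / 14.0 = 10.57 mg/L
k = ln2 / t½ = 0.693147 / 41.7 = 0.01662 h⁻¹
C = C₀ · e^(−k·t) = 10.57 × e^(−0.01662 × 39.0)
  = 10.57 × 0.5230 = 5.528 mg/L

5.528 mg/L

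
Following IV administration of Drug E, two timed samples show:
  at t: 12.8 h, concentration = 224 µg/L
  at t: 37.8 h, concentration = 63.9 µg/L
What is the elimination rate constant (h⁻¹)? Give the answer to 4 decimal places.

0.0502 h⁻¹

k = ln(C₁/C₂) / (t₂ − t₁) = ln(224/63.9) / (37.8 − 12.8)
  = 1.254 / 25.00 = 0.05016 h⁻¹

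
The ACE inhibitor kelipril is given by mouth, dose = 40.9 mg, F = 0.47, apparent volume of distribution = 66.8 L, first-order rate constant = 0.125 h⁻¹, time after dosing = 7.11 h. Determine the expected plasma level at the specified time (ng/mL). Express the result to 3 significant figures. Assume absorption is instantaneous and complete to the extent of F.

118 ng/mL

Amount reaching circulation = F × Dose = 0.47 × 40.90 = 19.22 mg
C₀ = F·Dose / Vd = 19.22 / 66.8 = 0.2877 mg/L
C = C₀ · e^(−k·t) = 0.2877 × e^(−0.1250 × 7.11)
  = 0.2877 × 0.4112 = 0.1183 mg/L
Convert: 0.1183 mg/L × 1000 = 118.3 ng/mL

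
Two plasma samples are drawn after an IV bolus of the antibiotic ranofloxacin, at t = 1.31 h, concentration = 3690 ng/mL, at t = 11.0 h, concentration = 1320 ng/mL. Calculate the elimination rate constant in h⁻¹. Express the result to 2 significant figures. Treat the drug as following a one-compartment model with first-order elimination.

k = ln(C₁/C₂) / (t₂ − t₁) = ln(3690/1320) / (11.0 − 1.31)
  = 1.028 / 9.690 = 0.1061 h⁻¹

0.11 h⁻¹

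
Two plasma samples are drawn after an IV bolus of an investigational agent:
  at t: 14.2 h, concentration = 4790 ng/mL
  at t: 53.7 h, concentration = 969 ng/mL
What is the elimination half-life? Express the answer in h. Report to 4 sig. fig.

17.13 h

k = ln(C₁/C₂) / (t₂ − t₁) = ln(4790/969) / (53.7 − 14.2)
  = 1.598 / 39.50 = 0.04046 h⁻¹
t½ = ln2 / k = 0.693147 / 0.04046 = 17.13 h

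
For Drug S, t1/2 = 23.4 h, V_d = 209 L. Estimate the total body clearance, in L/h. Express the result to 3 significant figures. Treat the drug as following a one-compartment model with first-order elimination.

6.19 L/h

k = ln2 / t½ = 0.693147 / 23.4 = 0.02962 h⁻¹
CL = k × Vd = 0.02962 × 209 = 6.191 L/h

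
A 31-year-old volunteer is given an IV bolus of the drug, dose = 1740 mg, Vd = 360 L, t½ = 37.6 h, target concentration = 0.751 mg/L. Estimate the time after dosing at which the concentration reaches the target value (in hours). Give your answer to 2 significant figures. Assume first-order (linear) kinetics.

C₀ = Dose / Vd = 1740 / 360 = 4.833 mg/L
k = ln2 / t½ = 0.693147 / 37.6 = 0.01843 h⁻¹
t = ln(C₀ / C) / k = ln(4.833 / 0.751) / 0.01843
  = ln(6.435) / 0.01843 = 1.862 / 0.01843 = 101.0 h

100 h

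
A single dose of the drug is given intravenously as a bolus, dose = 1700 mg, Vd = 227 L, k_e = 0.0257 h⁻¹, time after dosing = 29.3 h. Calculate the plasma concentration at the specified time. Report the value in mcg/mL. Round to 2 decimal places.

3.53 mcg/mL

C₀ = Dose / Vd = 1700 / 227 = 7.489 mg/L
C = C₀ · e^(−k·t) = 7.489 × e^(−0.02570 × 29.3)
  = 7.489 × 0.4709 = 3.527 mg/L
(3.527 mg/L = 3.527 mcg/mL)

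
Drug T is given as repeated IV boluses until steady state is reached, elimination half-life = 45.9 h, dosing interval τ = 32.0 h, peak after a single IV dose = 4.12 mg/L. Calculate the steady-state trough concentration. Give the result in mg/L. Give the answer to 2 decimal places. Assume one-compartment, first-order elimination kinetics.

6.63 mg/L

k = ln2 / t½ = 0.693147 / 45.9 = 0.01510 h⁻¹
e^(−kτ) = e^(−0.01510 × 32.0) = 0.6168
Accumulation ratio R = 1 / (1 − e^(−kτ)) = 1 / (1 − 0.6168) = 2.610
Steady-state trough = C₀ × R × e^(−kτ) = 4.12 × 2.610 × 0.6168 = 6.633 mg/L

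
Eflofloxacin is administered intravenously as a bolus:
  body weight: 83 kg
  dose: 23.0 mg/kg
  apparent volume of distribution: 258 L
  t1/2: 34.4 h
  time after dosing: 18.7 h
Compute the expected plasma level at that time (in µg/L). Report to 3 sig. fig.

5080 µg/L

Total dose = 23.0 × 83 = 1909 mg
C₀ = Dose / Vd = 1909 / 258 = 7.399 mg/L
k = ln2 / t½ = 0.693147 / 34.4 = 0.02015 h⁻¹
C = C₀ · e^(−k·t) = 7.399 × e^(−0.02015 × 18.7)
  = 7.399 × 0.6860 = 5.076 mg/L
Convert: 5.076 mg/L × 1000 = 5076 µg/L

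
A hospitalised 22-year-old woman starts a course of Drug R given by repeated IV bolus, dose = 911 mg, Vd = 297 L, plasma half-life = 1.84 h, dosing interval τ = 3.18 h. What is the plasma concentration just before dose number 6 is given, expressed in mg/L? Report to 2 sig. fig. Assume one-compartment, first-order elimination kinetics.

C₀ per dose = Dose / Vd = 911 / 297 = 3.067 mg/L
k = ln2 / t½ = 0.693147 / 1.84 = 0.3767 h⁻¹
Fraction remaining after one interval: r = e^(−kτ) = e^(−0.3767 × 3.18) = 0.3018
Before dose 6, 5 doses have been given (aged 1τ, 2τ, 3τ, 4τ, 5τ).
C_trough = C₀ × (r + r² + … + r^5) = C₀ × r(1−r^5)/(1−r)
        = 3.067 × 0.3018 × (1 − 0.002504) / (1 − 0.3018) = 1.322 mg/L

1.3 mg/L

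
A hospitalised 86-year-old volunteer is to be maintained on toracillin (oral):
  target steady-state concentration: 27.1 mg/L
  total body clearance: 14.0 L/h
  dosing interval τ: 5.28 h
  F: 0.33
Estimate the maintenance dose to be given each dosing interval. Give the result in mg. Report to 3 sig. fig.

At steady state, F × (Dose/τ) = Css × CL.
Dose = Css × CL × τ / F = 27.1 × 14.00 × 5.28 / 0.33 = 6070 mg

6070 mg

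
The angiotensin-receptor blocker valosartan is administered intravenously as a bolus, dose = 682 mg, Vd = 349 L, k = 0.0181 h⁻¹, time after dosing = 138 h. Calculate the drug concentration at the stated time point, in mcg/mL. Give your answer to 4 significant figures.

C₀ = Dose / Vd = 682.0 / 349 = 1.954 mg/L
C = C₀ · e^(−k·t) = 1.954 × e^(−0.01810 × 138)
  = 1.954 × 0.08227 = 0.1608 mg/L
(0.1608 mg/L = 0.1608 mcg/mL)

0.1608 mcg/mL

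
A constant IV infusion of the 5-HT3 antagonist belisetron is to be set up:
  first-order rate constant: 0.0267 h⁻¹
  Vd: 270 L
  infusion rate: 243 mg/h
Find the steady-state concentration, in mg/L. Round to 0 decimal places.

CL = k × Vd = 0.02670 × 270 = 7.209 L/h
At steady state Css = R₀ / CL = 243 / 7.209 = 33.71 mg/L

34 mg/L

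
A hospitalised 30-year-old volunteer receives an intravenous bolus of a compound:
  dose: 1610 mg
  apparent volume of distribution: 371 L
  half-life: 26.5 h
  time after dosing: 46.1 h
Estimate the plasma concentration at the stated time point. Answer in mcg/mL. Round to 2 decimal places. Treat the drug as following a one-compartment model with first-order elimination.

C₀ = Dose / Vd = 1610 / 371 = 4.340 mg/L
k = ln2 / t½ = 0.693147 / 26.5 = 0.02616 h⁻¹
C = C₀ · e^(−k·t) = 4.340 × e^(−0.02616 × 46.1)
  = 4.340 × 0.2994 = 1.299 mg/L
(1.299 mg/L = 1.299 mcg/mL)

1.30 mcg/mL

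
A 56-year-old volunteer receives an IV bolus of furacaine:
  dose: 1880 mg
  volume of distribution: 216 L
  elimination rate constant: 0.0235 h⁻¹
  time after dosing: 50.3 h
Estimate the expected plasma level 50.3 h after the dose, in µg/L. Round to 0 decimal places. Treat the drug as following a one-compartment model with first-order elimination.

2669 µg/L

C₀ = Dose / Vd = 1880 / 216 = 8.704 mg/L
C = C₀ · e^(−k·t) = 8.704 × e^(−0.02350 × 50.3)
  = 8.704 × 0.3066 = 2.669 mg/L
Convert: 2.669 mg/L × 1000 = 2669 µg/L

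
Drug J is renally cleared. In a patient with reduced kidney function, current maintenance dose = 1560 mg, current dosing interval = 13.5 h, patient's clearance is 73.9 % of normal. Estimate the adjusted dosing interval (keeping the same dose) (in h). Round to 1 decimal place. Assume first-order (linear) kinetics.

18.3 h

To keep the same average steady-state level, dosing rate must scale with clearance.
CL ratio = 73.9 / 100 = 0.7390
New interval (same dose) = 13.5 / 0.7390 = 18.27 h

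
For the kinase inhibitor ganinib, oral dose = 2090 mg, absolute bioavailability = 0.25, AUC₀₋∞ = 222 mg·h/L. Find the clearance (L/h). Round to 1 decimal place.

2.4 L/h

CL = F·Dose / AUC = 0.25 × 2090 / 222 = 2.354 L/h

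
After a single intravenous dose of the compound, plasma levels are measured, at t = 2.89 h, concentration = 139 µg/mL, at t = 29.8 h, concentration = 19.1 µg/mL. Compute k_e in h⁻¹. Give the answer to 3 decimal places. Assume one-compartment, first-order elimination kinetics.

k = ln(C₁/C₂) / (t₂ − t₁) = ln(139/19.1) / (29.8 − 2.89)
  = 1.985 / 26.91 = 0.07376 h⁻¹

0.074 h⁻¹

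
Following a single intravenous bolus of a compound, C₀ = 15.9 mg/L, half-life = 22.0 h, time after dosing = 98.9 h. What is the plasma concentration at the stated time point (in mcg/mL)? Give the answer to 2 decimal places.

0.70 mcg/mL

k = ln2 / t½ = 0.693147 / 22.0 = 0.03151 h⁻¹
C = C₀ · e^(−k·t) = 15.90 × e^(−0.03151 × 98.9)
  = 15.90 × 0.04432 = 0.7047 mg/L
(0.7047 mg/L = 0.7047 mcg/mL)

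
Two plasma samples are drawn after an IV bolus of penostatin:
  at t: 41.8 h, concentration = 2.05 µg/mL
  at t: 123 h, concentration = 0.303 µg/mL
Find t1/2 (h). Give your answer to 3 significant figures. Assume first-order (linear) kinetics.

k = ln(C₁/C₂) / (t₂ − t₁) = ln(2.05/0.303) / (123 − 41.8)
  = 1.912 / 81.20 = 0.02355 h⁻¹
t½ = ln2 / k = 0.693147 / 0.02355 = 29.43 h

29.4 h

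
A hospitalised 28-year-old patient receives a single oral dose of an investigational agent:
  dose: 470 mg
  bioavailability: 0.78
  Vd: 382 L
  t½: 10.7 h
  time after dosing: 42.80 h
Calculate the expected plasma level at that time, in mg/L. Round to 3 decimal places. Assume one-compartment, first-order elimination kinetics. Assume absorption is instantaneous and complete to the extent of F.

0.060 mg/L

Amount reaching circulation = F × Dose = 0.78 × 470.0 = 366.6 mg
C₀ = F·Dose / Vd = 366.6 / 382 = 0.9597 mg/L
k = ln2 / t½ = 0.693147 / 10.7 = 0.06478 h⁻¹
t / t½ = 42.80 / 10.7 = 4 half-lives
C = C₀ × (1/2)^4 = 0.9597 × 0.06250 = 0.05998 mg/L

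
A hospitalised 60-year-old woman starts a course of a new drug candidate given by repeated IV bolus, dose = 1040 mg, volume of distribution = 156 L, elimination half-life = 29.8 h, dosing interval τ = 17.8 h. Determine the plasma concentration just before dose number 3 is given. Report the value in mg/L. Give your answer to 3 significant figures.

C₀ per dose = Dose / Vd = 1040 / 156 = 6.667 mg/L
k = ln2 / t½ = 0.693147 / 29.8 = 0.02326 h⁻¹
Fraction remaining after one interval: r = e^(−kτ) = e^(−0.02326 × 17.8) = 0.6610
Before dose 3, 2 doses have been given (aged 1τ, 2τ).
C_trough = C₀ × (r + r²) = 6.667 × (0.6610 + 0.4369) = 7.320 mg/L

7.32 mg/L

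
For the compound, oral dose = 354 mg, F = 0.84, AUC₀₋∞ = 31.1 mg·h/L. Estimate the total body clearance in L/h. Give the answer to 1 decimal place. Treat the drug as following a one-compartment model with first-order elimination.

9.6 L/h

CL = F·Dose / AUC = 0.84 × 354 / 31.1 = 9.561 L/h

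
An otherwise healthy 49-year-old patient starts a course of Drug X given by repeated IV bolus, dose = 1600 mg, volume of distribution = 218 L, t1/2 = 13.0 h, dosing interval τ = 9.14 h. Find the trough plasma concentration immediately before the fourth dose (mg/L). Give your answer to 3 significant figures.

8.98 mg/L

C₀ per dose = Dose / Vd = 1600 / 218 = 7.339 mg/L
k = ln2 / t½ = 0.693147 / 13.0 = 0.05332 h⁻¹
Fraction remaining after one interval: r = e^(−kτ) = e^(−0.05332 × 9.14) = 0.6143
Before dose 4, 3 doses have been given (aged 1τ, 2τ, 3τ).
C_trough = C₀ × (r + r² + … + r^3) = C₀ × r(1−r^3)/(1−r)
        = 7.339 × 0.6143 × (1 − 0.2318) / (1 − 0.6143) = 8.979 mg/L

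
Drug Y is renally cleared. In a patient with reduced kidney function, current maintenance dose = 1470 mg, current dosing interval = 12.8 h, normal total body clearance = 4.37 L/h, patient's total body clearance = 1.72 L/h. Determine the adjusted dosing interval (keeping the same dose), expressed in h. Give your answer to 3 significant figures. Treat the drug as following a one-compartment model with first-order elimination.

To keep the same average steady-state level, dosing rate must scale with clearance.
CL ratio = 1.72 / 4.37 = 0.3936
New interval (same dose) = 12.8 / 0.3936 = 32.52 h

32.5 h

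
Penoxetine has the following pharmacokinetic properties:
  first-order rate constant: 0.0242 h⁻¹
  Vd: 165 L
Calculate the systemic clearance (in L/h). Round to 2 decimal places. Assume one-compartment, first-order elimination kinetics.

3.99 L/h

CL = k × Vd = 0.0242 × 165 = 3.993 L/h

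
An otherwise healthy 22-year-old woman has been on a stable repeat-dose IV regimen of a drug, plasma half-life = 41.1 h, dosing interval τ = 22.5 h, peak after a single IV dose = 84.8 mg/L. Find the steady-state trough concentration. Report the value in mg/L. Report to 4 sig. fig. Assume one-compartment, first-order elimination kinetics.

k = ln2 / t½ = 0.693147 / 41.1 = 0.01686 h⁻¹
e^(−kτ) = e^(−0.01686 × 22.5) = 0.6843
Accumulation ratio R = 1 / (1 − e^(−kτ)) = 1 / (1 − 0.6843) = 3.168
Steady-state trough = C₀ × R × e^(−kτ) = 84.8 × 3.168 × 0.6843 = 183.8 mg/L

183.8 mg/L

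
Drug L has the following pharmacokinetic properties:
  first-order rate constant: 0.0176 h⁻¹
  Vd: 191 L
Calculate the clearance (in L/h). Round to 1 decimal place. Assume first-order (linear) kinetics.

3.4 L/h

CL = k × Vd = 0.0176 × 191 = 3.362 L/h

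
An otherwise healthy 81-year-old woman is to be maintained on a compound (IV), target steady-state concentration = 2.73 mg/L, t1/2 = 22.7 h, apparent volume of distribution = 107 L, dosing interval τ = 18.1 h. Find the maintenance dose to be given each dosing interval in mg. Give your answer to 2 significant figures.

160 mg

k = ln2 / t½ = 0.693147 / 22.7 = 0.03054 h⁻¹
CL = k × Vd = 0.03054 × 107 = 3.268 L/h
At steady state, Dose/τ = Css × CL.
Dose = Css × CL × τ = 2.73 × 3.268 × 18.1 = 161.5 mg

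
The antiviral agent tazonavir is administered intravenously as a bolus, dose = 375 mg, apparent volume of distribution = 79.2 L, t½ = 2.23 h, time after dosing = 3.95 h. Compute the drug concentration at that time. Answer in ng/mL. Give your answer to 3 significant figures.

C₀ = Dose / Vd = 375.0 / 79.2 = 4.735 mg/L
k = ln2 / t½ = 0.693147 / 2.23 = 0.3108 h⁻¹
C = C₀ · e^(−k·t) = 4.735 × e^(−0.3108 × 3.95)
  = 4.735 × 0.2930 = 1.387 mg/L
Convert: 1.387 mg/L × 1000 = 1387 ng/mL

1390 ng/mL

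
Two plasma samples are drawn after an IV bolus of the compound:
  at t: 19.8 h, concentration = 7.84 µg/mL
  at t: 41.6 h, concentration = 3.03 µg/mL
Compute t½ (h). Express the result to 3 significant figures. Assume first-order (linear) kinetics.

k = ln(C₁/C₂) / (t₂ − t₁) = ln(7.84/3.03) / (41.6 − 19.8)
  = 0.9507 / 21.80 = 0.04361 h⁻¹
t½ = ln2 / k = 0.693147 / 0.04361 = 15.89 h

15.9 h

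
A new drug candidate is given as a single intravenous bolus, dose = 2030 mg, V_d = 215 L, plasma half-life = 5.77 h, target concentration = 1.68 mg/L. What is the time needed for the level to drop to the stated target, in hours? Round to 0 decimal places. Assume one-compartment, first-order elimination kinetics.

C₀ = Dose / Vd = 2030 / 215 = 9.442 mg/L
k = ln2 / t½ = 0.693147 / 5.77 = 0.1201 h⁻¹
t = ln(C₀ / C) / k = ln(9.442 / 1.68) / 0.1201
  = ln(5.620) / 0.1201 = 1.726 / 0.1201 = 14.37 h

14 h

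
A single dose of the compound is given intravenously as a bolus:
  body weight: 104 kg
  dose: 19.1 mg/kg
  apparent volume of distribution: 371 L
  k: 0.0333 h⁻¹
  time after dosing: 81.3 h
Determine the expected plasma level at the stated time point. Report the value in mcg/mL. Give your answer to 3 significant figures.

0.357 mcg/mL

Total dose = 19.1 × 104 = 1986 mg
C₀ = Dose / Vd = 1986 / 371 = 5.353 mg/L
C = C₀ · e^(−k·t) = 5.353 × e^(−0.03330 × 81.3)
  = 5.353 × 0.06672 = 0.3572 mg/L
(0.3572 mg/L = 0.3572 mcg/mL)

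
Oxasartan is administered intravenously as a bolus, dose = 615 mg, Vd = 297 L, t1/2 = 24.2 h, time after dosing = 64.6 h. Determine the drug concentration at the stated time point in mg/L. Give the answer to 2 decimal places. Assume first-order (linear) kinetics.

C₀ = Dose / Vd = 615.0 / 297 = 2.071 mg/L
k = ln2 / t½ = 0.693147 / 24.2 = 0.02864 h⁻¹
C = C₀ · e^(−k·t) = 2.071 × e^(−0.02864 × 64.6)
  = 2.071 × 0.1572 = 0.3256 mg/L

0.33 mg/L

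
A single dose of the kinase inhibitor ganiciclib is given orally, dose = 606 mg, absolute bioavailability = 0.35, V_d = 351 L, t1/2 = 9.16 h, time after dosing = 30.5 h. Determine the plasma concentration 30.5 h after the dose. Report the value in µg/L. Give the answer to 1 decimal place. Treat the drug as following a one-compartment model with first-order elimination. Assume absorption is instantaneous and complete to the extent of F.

Amount reaching circulation = F × Dose = 0.35 × 606.0 = 212.1 mg
C₀ = F·Dose / Vd = 212.1 / 351 = 0.6043 mg/L
k = ln2 / t½ = 0.693147 / 9.16 = 0.07567 h⁻¹
C = C₀ · e^(−k·t) = 0.6043 × e^(−0.07567 × 30.5)
  = 0.6043 × 0.09947 = 0.06011 mg/L
Convert: 0.06011 mg/L × 1000 = 60.11 µg/L

60.1 µg/L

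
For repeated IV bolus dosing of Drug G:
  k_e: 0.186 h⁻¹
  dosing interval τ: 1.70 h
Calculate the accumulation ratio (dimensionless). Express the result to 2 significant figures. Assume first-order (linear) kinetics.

3.7

e^(−kτ) = e^(−0.1860 × 1.70) = 0.7289
Accumulation ratio R = 1 / (1 − e^(−kτ)) = 1 / (1 − 0.7289) = 3.689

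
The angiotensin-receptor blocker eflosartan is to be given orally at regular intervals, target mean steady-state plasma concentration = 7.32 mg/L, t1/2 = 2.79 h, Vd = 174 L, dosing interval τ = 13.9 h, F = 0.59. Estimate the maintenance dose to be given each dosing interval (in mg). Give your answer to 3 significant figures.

k = ln2 / t½ = 0.693147 / 2.79 = 0.2484 h⁻¹
CL = k × Vd = 0.2484 × 174 = 43.22 L/h
At steady state, F × (Dose/τ) = Css × CL.
Dose = Css × CL × τ / F = 7.32 × 43.22 × 13.9 / 0.59 = 7453 mg

7450 mg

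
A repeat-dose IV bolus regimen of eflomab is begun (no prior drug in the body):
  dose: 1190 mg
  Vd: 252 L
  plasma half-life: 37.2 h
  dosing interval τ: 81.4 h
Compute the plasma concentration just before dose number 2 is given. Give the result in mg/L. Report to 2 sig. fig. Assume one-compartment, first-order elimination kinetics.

1.0 mg/L

C₀ per dose = Dose / Vd = 1190 / 252 = 4.722 mg/L
k = ln2 / t½ = 0.693147 / 37.2 = 0.01863 h⁻¹
Fraction remaining after one interval: r = e^(−kτ) = e^(−0.01863 × 81.4) = 0.2195
Before dose 2, 1 dose has been given (aged 1τ).
C_trough = C₀ × r = 4.722 × 0.2195 = 1.036 mg/L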